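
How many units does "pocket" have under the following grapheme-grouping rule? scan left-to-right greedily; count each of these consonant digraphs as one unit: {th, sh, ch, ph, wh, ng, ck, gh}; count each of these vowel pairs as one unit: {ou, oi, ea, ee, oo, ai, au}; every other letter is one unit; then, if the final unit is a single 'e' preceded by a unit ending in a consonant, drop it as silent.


Word: "pocket" (6 letters)
Left-to-right scan:
  1. 'p' (letter)
  2. 'o' (letter)
  3. 'ck' (digraph)
  4. 'e' (letter)
  5. 't' (letter)
Units from scan: 5
Sound units = 5 units


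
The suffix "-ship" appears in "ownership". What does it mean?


Suffix: -ship
Example: ownership (owner + -ship)
Meaning = state / position


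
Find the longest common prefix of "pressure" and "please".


Word 1: "pressure"
Word 2: "please"
Comparing from start:
  Pos 0: 'p' == 'p'
  Pos 1: 'r' != 'l' (stop)
LCP = "p" (length 1)


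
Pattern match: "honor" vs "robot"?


Pattern of "honor": [0, 1, 2, 1, 3]
Pattern of "robot": [0, 1, 2, 1, 3]
Patterns match
Same pattern = Yes


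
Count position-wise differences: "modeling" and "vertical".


Comparing character by character (same length = 8):
  Pos 0: 'm' vs 'v' !=
  Pos 1: 'o' vs 'e' !=
  Pos 2: 'd' vs 'r' !=
  Pos 3: 'e' vs 't' !=
  Pos 4: 'l' vs 'i' !=
  Pos 5: 'i' vs 'c' !=
  Pos 6: 'n' vs 'a' !=
  Pos 7: 'g' vs 'l' !=
Hamming distance = 8


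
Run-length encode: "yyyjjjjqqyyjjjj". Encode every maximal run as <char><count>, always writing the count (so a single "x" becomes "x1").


String: "yyyjjjjqqyyjjjj"
Scanning for consecutive runs:
  'y' x 3
  'j' x 4
  'q' x 2
  'y' x 2
  'j' x 4
RLE = "y3j4q2y2j4"


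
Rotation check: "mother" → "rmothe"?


Word: "mother", Candidate: "rmothe"
Method: check if candidate is substring of word+word
"mothermother" contains "rmothe"? Yes
Is rotation = Yes


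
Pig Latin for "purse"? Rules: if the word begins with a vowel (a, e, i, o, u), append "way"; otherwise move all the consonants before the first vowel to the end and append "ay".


Word: "purse"
Starts with consonant(s) → move to end, add 'ay'
Consonant cluster: "p"
Pig Latin = "ursepay"


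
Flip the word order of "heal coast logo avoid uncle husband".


Original: "heal coast logo avoid uncle husband"
Words (1..n): heal | coast | logo | avoid | uncle | husband
Reversed (n..1): husband | uncle | avoid | logo | coast | heal
Result = "husband uncle avoid logo coast heal"


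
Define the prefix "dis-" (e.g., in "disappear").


Prefix: dis-
As in: disappear -> dis- + appear
Meaning = not / opposite


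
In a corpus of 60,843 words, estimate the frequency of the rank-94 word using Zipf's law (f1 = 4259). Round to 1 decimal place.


Zipf's law: f(r) = f(1) / r
f(1) = 4259
f(94) = 4259 / 94
= 45.3 occurrences


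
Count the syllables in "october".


Word: "october"
Syllable breakdown: oc · to · ber
Counting: 3 parts
= 3 syllables


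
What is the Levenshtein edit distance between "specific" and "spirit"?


Word 1: "specific" (length 8)
Word 2: "spirit" (length 6)
One optimal edit sequence (insert/delete/substitute each cost 1):
  1. keep 's'
  2. keep 'p'
  3. delete 'e'  (+1)
  4. delete 'c'  (+1)
  5. keep 'i'
  6. substitute 'f' -> 'r'  (+1)
  7. keep 'i'
  8. substitute 'c' -> 't'  (+1)
Total edit operations: 4
Edit distance = 4


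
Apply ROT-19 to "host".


Word: "host"
Shift: 19
Each letter → (letter + shift) mod 26:
  'h' (7) + 19 = 0 → 'a'
  'o' (14) + 19 = 7 → 'h'
  's' (18) + 19 = 11 → 'l'
  't' (19) + 19 = 12 → 'm'
Result = "ahlm"


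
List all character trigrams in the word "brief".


Word: "brief" (length 5)
Number of trigrams = 5 - 3 + 1 = 3
  Position 0: "bri"
  Position 1: "rie"
  Position 2: "ief"
Trigrams = "bri", "rie", "ief"


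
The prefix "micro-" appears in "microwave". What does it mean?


Prefix: micro-
As in: microwave -> micro- + wave
Meaning = small


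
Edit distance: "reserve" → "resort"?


Word 1: "reserve" (length 7)
Word 2: "resort" (length 6)
One optimal edit sequence (insert/delete/substitute each cost 1):
  1. keep 'r'
  2. keep 'e'
  3. keep 's'
  4. substitute 'e' -> 'o'  (+1)
  5. keep 'r'
  6. delete 'v'  (+1)
  7. substitute 'e' -> 't'  (+1)
Total edit operations: 3
Edit distance = 3


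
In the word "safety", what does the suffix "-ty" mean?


Suffix: -ty
Example: safety (safe + -ty)
Meaning = quality of


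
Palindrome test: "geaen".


Word: "geaen"
Reversed: "neaeg"
Forward == Backward? geaen != neaeg
Palindrome = No


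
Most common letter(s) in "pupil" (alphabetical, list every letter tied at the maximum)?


Word: "pupil"
Letter counts:
  'i': 1
  'l': 1
  'p': 2
  'u': 1
Maximum count = 2
Most frequent = 'p' (2 times each)


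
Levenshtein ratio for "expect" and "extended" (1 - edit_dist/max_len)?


Word 1: "expect" (length 6)
Word 2: "extended" (length 8)
One optimal edit sequence:
  1. keep 'e'
  2. keep 'x'
  3. substitute 'p' -> 't'  (+1)
  4. keep 'e'
  5. insert 'n'  (+1)
  6. insert 'd'  (+1)
  7. substitute 'c' -> 'e'  (+1)
  8. substitute 't' -> 'd'  (+1)
Edit distance = 5
Max length = max(6, 8) = 8
Similarity = 1 - 5/8
= 0.3750


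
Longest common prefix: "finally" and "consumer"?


Word 1: "finally"
Word 2: "consumer"
Comparing from start:
  Pos 0: 'f' != 'c' (stop)
LCP = "" (length 0)


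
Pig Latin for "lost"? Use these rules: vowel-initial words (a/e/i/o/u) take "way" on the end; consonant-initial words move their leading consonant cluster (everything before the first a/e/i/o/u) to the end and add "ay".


Word: "lost"
Starts with consonant(s) → move to end, add 'ay'
Consonant cluster: "l"
Pig Latin = "ostlay"


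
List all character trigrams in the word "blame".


Word: "blame" (length 5)
Number of trigrams = 5 - 3 + 1 = 3
  Position 0: "bla"
  Position 1: "lam"
  Position 2: "ame"
Trigrams = "bla", "lam", "ame"


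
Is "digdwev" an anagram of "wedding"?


Word 1: "wedding" → sorted: ddeginw
Word 2: "digdwev" → sorted: ddegivw
Same letters? ddeginw != ddegivw
Anagram = No


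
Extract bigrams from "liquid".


Word: "liquid" (length 6)
Number of bigrams = 6 - 2 + 1 = 5
  Position 0: "li"
  Position 1: "iq"
  Position 2: "qu"
  Position 3: "ui"
  Position 4: "id"
Bigrams = "li", "iq", "qu", "ui", "id"


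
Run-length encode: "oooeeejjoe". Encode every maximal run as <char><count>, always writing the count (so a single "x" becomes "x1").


String: "oooeeejjoe"
Scanning for consecutive runs:
  'o' x 3
  'e' x 3
  'j' x 2
  'o' x 1
  'e' x 1
RLE = "o3e3j2o1e1"


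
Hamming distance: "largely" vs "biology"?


Comparing character by character (same length = 7):
  Pos 0: 'l' vs 'b' !=
  Pos 1: 'a' vs 'i' !=
  Pos 2: 'r' vs 'o' !=
  Pos 3: 'g' vs 'l' !=
  Pos 4: 'e' vs 'o' !=
  Pos 5: 'l' vs 'g' !=
  Pos 6: 'y' vs 'y' =
Hamming distance = 6


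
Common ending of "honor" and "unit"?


Word 1: "honor"
Word 2: "unit"
Comparing from end:
  Pos -1: 'r' != 't' (stop)
LCS = "" (length 0)


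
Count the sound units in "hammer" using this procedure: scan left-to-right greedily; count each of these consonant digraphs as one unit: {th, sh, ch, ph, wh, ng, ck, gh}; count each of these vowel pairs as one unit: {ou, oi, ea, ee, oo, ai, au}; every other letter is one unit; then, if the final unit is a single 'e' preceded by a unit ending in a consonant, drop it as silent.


Word: "hammer" (6 letters)
Left-to-right scan:
  [1] 'h' (letter)
  [2] 'a' (letter)
  [3] 'm' (letter)
  [4] 'm' (letter)
  [5] 'e' (letter)
  [6] 'r' (letter)
Units from scan: 6
Sound units = 6 units


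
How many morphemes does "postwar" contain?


Word: "postwar"
Morphemes: post- + war
Each morpheme carries meaning
= 2 morphemes


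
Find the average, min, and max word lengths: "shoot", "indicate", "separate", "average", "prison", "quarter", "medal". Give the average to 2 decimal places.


Lengths: "shoot"=5, "indicate"=8, "separate"=8, "average"=7, "prison"=6, "quarter"=7, "medal"=5
Sum = 46, Count = 7
Average = 46/7 = 6.57
= avg=6.57, min=5, max=8


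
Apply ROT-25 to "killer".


Word: "killer"
Shift: 25
Each letter → (letter + shift) mod 26:
  'k' (10) + 25 = 9 → 'j'
  'i' (8) + 25 = 7 → 'h'
  'l' (11) + 25 = 10 → 'k'
  'l' (11) + 25 = 10 → 'k'
  'e' (4) + 25 = 3 → 'd'
  'r' (17) + 25 = 16 → 'q'
Result = "jhkkdq"


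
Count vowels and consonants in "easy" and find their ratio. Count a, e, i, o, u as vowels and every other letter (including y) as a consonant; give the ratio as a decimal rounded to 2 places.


Word: "easy"
Vowels (a,e,i,o,u): 2
Consonants: 2
Ratio = 2/2
= 1.00


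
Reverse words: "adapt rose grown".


Original: "adapt rose grown"
Words (1..n): adapt | rose | grown
Reversed (n..1): grown | rose | adapt
Result = "grown rose adapt"


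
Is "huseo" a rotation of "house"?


Word: "house", Candidate: "huseo"
Method: check if candidate is substring of word+word
"househouse" contains "huseo"? No
Is rotation = No


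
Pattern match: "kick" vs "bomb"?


Pattern of "kick": [0, 1, 2, 0]
Pattern of "bomb": [0, 1, 2, 0]
Patterns match
Same pattern = Yes


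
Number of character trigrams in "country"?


Word: "country" (length 7)
Number of 3-grams = length - 3 + 1 = 7 - 3 + 1
= 5


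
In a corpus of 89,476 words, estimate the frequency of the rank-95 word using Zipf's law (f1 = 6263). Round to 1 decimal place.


Zipf's law: f(r) = f(1) / r
f(1) = 6263
f(95) = 6263 / 95
= 65.9 occurrences


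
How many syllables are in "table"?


Word: "table"
Syllable breakdown: ta | ble
Counting: 2 parts
= 2 syllables


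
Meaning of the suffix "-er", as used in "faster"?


Suffix: -er
Example: faster = fast + -er
Meaning = one who / more


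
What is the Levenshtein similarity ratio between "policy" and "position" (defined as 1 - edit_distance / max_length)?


Word 1: "policy" (length 6)
Word 2: "position" (length 8)
One optimal edit sequence:
  1. keep 'p'
  2. keep 'o'
  3. insert 's'  (+1)
  4. insert 'i'  (+1)
  5. substitute 'l' -> 't'  (+1)
  6. keep 'i'
  7. substitute 'c' -> 'o'  (+1)
  8. substitute 'y' -> 'n'  (+1)
Edit distance = 5
Max length = max(6, 8) = 8
Similarity = 1 - 5/8
= 0.3750


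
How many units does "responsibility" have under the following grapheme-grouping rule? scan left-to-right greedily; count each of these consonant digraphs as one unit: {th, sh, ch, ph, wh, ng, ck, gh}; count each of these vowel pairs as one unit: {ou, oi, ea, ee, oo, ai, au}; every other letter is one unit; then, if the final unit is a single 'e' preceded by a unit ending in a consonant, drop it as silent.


Word: "responsibility" (14 letters)
Left-to-right scan:
  (1) 'r' (letter)
  (2) 'e' (letter)
  (3) 's' (letter)
  (4) 'p' (letter)
  (5) 'o' (letter)
  (6) 'n' (letter)
  (7) 's' (letter)
  (8) 'i' (letter)
  (9) 'b' (letter)
  (10) 'i' (letter)
  (11) 'l' (letter)
  (12) 'i' (letter)
  (13) 't' (letter)
  (14) 'y' (letter)
Units from scan: 14
Sound units = 14 units


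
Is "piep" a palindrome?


Word: "piep"
Reversed: "peip"
Forward == Backward? piep != peip
Palindrome = No


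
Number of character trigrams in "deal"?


Word: "deal" (length 4)
Number of 3-grams = length - 3 + 1 = 4 - 3 + 1
= 2


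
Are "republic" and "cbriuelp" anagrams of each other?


Word 1: "republic" → sorted: bceilpru
Word 2: "cbriuelp" → sorted: bceilpru
Same letters? bceilpru == bceilpru
Anagram = Yes


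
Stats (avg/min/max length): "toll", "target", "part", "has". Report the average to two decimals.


Lengths: "toll"=4, "target"=6, "part"=4, "has"=3
Sum = 17, Count = 4
Average = 17/4 = 4.25
= avg=4.25, min=3, max=6


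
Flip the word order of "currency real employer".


Original: "currency real employer"
Words (1..n): currency | real | employer
Reversed (n..1): employer | real | currency
Result = "employer real currency"


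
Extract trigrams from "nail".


Word: "nail" (length 4)
Number of trigrams = 4 - 3 + 1 = 2
  Position 0: "nai"
  Position 1: "ail"
Trigrams = "nai", "ail"


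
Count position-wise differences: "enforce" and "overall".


Comparing character by character (same length = 7):
  Pos 0: 'e' vs 'o' !=
  Pos 1: 'n' vs 'v' !=
  Pos 2: 'f' vs 'e' !=
  Pos 3: 'o' vs 'r' !=
  Pos 4: 'r' vs 'a' !=
  Pos 5: 'c' vs 'l' !=
  Pos 6: 'e' vs 'l' !=
Hamming distance = 7


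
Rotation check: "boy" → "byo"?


Word: "boy", Candidate: "byo"
Method: check if candidate is substring of word+word
"boyboy" contains "byo"? No
Is rotation = No


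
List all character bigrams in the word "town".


Word: "town" (length 4)
Number of bigrams = 4 - 2 + 1 = 3
  Position 0: "to"
  Position 1: "ow"
  Position 2: "wn"
Bigrams = "to", "ow", "wn"


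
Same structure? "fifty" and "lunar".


Pattern of "fifty": [0, 1, 0, 2, 3]
Pattern of "lunar": [0, 1, 2, 3, 4]
Patterns do not match
Same pattern = No


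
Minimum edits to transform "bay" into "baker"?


Word 1: "bay" (length 3)
Word 2: "baker" (length 5)
One optimal edit sequence (insert/delete/substitute each cost 1):
  1. keep 'b'
  2. keep 'a'
  3. insert 'k'  (+1)
  4. insert 'e'  (+1)
  5. substitute 'y' -> 'r'  (+1)
Total edit operations: 3
Edit distance = 3


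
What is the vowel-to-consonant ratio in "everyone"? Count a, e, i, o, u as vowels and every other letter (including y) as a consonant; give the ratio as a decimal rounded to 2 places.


Word: "everyone"
Vowels (a,e,i,o,u): 4
Consonants: 4
Ratio = 4/4
= 1.00


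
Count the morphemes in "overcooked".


Word: "overcooked"
Morphemes: over- + cook + -ed
Each morpheme carries meaning
= 3 morphemes


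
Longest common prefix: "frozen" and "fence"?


Word 1: "frozen"
Word 2: "fence"
Comparing from start:
  Pos 0: 'f' == 'f'
  Pos 1: 'r' != 'e' (stop)
LCP = "f" (length 1)


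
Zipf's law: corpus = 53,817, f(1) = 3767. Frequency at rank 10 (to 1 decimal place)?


Zipf's law: f(r) = f(1) / r
f(1) = 3767
f(10) = 3767 / 10
= 376.7 occurrences


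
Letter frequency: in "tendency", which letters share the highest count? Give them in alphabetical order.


Word: "tendency"
Letter counts:
  'c': 1
  'd': 1
  'e': 2
  'n': 2
  't': 1
  'y': 1
Maximum count = 2
Most frequent = 'e', 'n' (2 times each)


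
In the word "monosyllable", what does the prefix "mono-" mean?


Prefix: mono-
As in: monosyllable -> mono- + syllable
Meaning = one


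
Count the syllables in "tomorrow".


Word: "tomorrow"
Syllable breakdown: to · mor · row
Counting: 3 parts
= 3 syllables


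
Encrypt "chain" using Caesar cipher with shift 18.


Word: "chain"
Shift: 18
Each letter → (letter + shift) mod 26:
  'c' (2) + 18 = 20 → 'u'
  'h' (7) + 18 = 25 → 'z'
  'a' (0) + 18 = 18 → 's'
  'i' (8) + 18 = 0 → 'a'
  'n' (13) + 18 = 5 → 'f'
Result = "uzsaf"


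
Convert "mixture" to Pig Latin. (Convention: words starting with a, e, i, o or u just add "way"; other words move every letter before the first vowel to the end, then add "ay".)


Word: "mixture"
Starts with consonant(s) → move to end, add 'ay'
Consonant cluster: "m"
Pig Latin = "ixturemay"


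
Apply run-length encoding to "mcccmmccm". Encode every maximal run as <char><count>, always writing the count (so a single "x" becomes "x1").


String: "mcccmmccm"
Scanning for consecutive runs:
  'm' x 1
  'c' x 3
  'm' x 2
  'c' x 2
  'm' x 1
RLE = "m1c3m2c2m1"


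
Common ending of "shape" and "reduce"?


Word 1: "shape"
Word 2: "reduce"
Comparing from end:
  Pos -1: 'e' == 'e'
  Pos -2: 'p' != 'c' (stop)
LCS = "e" (length 1)


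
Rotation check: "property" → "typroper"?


Word: "property", Candidate: "typroper"
Method: check if candidate is substring of word+word
"propertyproperty" contains "typroper"? Yes
Is rotation = Yes


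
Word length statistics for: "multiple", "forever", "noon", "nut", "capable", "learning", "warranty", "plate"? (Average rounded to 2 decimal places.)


Lengths: "multiple"=8, "forever"=7, "noon"=4, "nut"=3, "capable"=7, "learning"=8, "warranty"=8, "plate"=5
Sum = 50, Count = 8
Average = 50/8 = 6.25
= avg=6.25, min=3, max=8


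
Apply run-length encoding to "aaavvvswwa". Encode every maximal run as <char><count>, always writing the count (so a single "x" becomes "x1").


String: "aaavvvswwa"
Scanning for consecutive runs:
  'a' x 3
  'v' x 3
  's' x 1
  'w' x 2
  'a' x 1
RLE = "a3v3s1w2a1"


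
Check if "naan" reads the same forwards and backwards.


Word: "naan"
Reversed: "naan"
Forward == Backward? naan == naan
Palindrome = Yes


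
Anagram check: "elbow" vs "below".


Word 1: "elbow" → sorted: below
Word 2: "below" → sorted: below
Same letters? below == below
Anagram = Yes


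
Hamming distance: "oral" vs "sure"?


Comparing character by character (same length = 4):
  Pos 0: 'o' vs 's' !=
  Pos 1: 'r' vs 'u' !=
  Pos 2: 'a' vs 'r' !=
  Pos 3: 'l' vs 'e' !=
Hamming distance = 4


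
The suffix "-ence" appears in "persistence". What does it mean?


Suffix: -ence
Example: persistence (persist + -ence)
Meaning = state of


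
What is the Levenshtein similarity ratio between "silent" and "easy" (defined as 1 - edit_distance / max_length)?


Word 1: "silent" (length 6)
Word 2: "easy" (length 4)
One optimal edit sequence:
  1. delete 's'  (+1)
  2. delete 'i'  (+1)
  3. substitute 'l' -> 'e'  (+1)
  4. substitute 'e' -> 'a'  (+1)
  5. substitute 'n' -> 's'  (+1)
  6. substitute 't' -> 'y'  (+1)
Edit distance = 6
Max length = max(6, 4) = 6
Similarity = 1 - 6/6
= 0.0000


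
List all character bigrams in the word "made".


Word: "made" (length 4)
Number of bigrams = 4 - 2 + 1 = 3
  Position 0: "ma"
  Position 1: "ad"
  Position 2: "de"
Bigrams = "ma", "ad", "de"


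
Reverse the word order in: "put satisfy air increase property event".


Original: "put satisfy air increase property event"
Words (1..n): put | satisfy | air | increase | property | event
Reversed (n..1): event | property | increase | air | satisfy | put
Result = "event property increase air satisfy put"


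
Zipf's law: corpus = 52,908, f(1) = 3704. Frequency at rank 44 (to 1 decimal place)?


Zipf's law: f(r) = f(1) / r
f(1) = 3704
f(44) = 3704 / 44
= 84.2 occurrences


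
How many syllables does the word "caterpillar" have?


Word: "caterpillar"
Syllable breakdown: cat-er-pil-lar
Counting: 4 parts
= 4 syllables


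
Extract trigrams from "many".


Word: "many" (length 4)
Number of trigrams = 4 - 3 + 1 = 2
  Position 0: "man"
  Position 1: "any"
Trigrams = "man", "any"


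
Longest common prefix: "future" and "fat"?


Word 1: "future"
Word 2: "fat"
Comparing from start:
  Pos 0: 'f' == 'f'
  Pos 1: 'u' != 'a' (stop)
LCP = "f" (length 1)


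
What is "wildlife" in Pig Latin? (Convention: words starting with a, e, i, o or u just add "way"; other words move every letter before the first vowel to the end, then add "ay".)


Word: "wildlife"
Starts with consonant(s) → move to end, add 'ay'
Consonant cluster: "w"
Pig Latin = "ildlifeway"


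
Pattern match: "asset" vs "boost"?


Pattern of "asset": [0, 1, 1, 2, 3]
Pattern of "boost": [0, 1, 1, 2, 3]
Patterns match
Same pattern = Yes


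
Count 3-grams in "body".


Word: "body" (length 4)
Number of 3-grams = length - 3 + 1 = 4 - 3 + 1
= 2


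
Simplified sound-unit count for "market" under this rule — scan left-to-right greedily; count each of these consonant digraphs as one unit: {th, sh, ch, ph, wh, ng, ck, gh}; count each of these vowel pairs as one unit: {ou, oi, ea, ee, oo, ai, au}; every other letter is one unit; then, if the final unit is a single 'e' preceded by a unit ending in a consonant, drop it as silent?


Word: "market" (6 letters)
Left-to-right scan:
  [1] 'm' (letter)
  [2] 'a' (letter)
  [3] 'r' (letter)
  [4] 'k' (letter)
  [5] 'e' (letter)
  [6] 't' (letter)
Units from scan: 6
Sound units = 6 units


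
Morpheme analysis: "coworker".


Word: "coworker"
Morphemes: co- + work + -er
Each morpheme carries meaning
= 3 morphemes


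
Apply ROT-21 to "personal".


Word: "personal"
Shift: 21
Each letter → (letter + shift) mod 26:
  'p' (15) + 21 = 10 → 'k'
  'e' (4) + 21 = 25 → 'z'
  'r' (17) + 21 = 12 → 'm'
  's' (18) + 21 = 13 → 'n'
  'o' (14) + 21 = 9 → 'j'
  'n' (13) + 21 = 8 → 'i'
  'a' (0) + 21 = 21 → 'v'
  'l' (11) + 21 = 6 → 'g'
Result = "kzmnjivg"


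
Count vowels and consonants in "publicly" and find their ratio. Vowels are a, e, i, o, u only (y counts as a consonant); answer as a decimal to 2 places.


Word: "publicly"
Vowels (a,e,i,o,u): 2
Consonants: 6
Ratio = 2/6
= 0.33


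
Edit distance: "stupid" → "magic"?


Word 1: "stupid" (length 6)
Word 2: "magic" (length 5)
One optimal edit sequence (insert/delete/substitute each cost 1):
  1. delete 's'  (+1)
  2. substitute 't' -> 'm'  (+1)
  3. substitute 'u' -> 'a'  (+1)
  4. substitute 'p' -> 'g'  (+1)
  5. keep 'i'
  6. substitute 'd' -> 'c'  (+1)
Total edit operations: 5
Edit distance = 5


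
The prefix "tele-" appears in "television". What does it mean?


Prefix: tele-
Example: television (tele- + vision)
Meaning = distant


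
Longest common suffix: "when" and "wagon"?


Word 1: "when"
Word 2: "wagon"
Comparing from end:
  Pos -1: 'n' == 'n'
  Pos -2: 'e' != 'o' (stop)
LCS = "n" (length 1)


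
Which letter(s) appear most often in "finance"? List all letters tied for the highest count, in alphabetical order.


Word: "finance"
Letter counts:
  'a': 1
  'c': 1
  'e': 1
  'f': 1
  'i': 1
  'n': 2
Maximum count = 2
Most frequent = 'n' (2 times each)


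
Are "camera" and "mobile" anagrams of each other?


Word 1: "camera" → sorted: aacemr
Word 2: "mobile" → sorted: beilmo
Same letters? aacemr != beilmo
Anagram = No


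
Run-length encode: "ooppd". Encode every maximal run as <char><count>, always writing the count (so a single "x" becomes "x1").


String: "ooppd"
Scanning for consecutive runs:
  'o' x 2
  'p' x 2
  'd' x 1
RLE = "o2p2d1"


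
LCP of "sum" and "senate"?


Word 1: "sum"
Word 2: "senate"
Comparing from start:
  Pos 0: 's' == 's'
  Pos 1: 'u' != 'e' (stop)
LCP = "s" (length 1)


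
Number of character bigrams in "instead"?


Word: "instead" (length 7)
Number of 2-grams = length - 2 + 1 = 7 - 2 + 1
= 6


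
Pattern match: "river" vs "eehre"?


Pattern of "river": [0, 1, 2, 3, 0]
Pattern of "eehre": [0, 0, 1, 2, 0]
Patterns do not match
Same pattern = No


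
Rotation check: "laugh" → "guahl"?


Word: "laugh", Candidate: "guahl"
Method: check if candidate is substring of word+word
"laughlaugh" contains "guahl"? No
Is rotation = No


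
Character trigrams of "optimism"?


Word: "optimism" (length 8)
Number of trigrams = 8 - 3 + 1 = 6
  Position 0: "opt"
  Position 1: "pti"
  Position 2: "tim"
  Position 3: "imi"
  Position 4: "mis"
  Position 5: "ism"
Trigrams = "opt", "pti", "tim", "imi", "mis", "ism"


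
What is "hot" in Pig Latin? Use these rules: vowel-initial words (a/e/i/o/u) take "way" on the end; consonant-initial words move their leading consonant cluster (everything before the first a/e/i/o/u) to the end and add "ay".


Word: "hot"
Starts with consonant(s) → move to end, add 'ay'
Consonant cluster: "h"
Pig Latin = "othay"


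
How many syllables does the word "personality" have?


Word: "personality"
Syllable breakdown: per | son | al | i | ty
Counting: 5 parts
= 5 syllables


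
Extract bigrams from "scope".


Word: "scope" (length 5)
Number of bigrams = 5 - 2 + 1 = 4
  Position 0: "sc"
  Position 1: "co"
  Position 2: "op"
  Position 3: "pe"
Bigrams = "sc", "co", "op", "pe"


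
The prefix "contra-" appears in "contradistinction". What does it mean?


Prefix: contra-
As in: contradistinction -> contra- + distinction
Meaning = against


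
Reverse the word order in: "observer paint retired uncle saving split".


Original: "observer paint retired uncle saving split"
Words (1..n): observer | paint | retired | uncle | saving | split
Reversed (n..1): split | saving | uncle | retired | paint | observer
Result = "split saving uncle retired paint observer"


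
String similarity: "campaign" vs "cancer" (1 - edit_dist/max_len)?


Word 1: "campaign" (length 8)
Word 2: "cancer" (length 6)
One optimal edit sequence:
  1. keep 'c'
  2. keep 'a'
  3. delete 'm'  (+1)
  4. delete 'p'  (+1)
  5. substitute 'a' -> 'n'  (+1)
  6. substitute 'i' -> 'c'  (+1)
  7. substitute 'g' -> 'e'  (+1)
  8. substitute 'n' -> 'r'  (+1)
Edit distance = 6
Max length = max(8, 6) = 8
Similarity = 1 - 6/8
= 0.2500


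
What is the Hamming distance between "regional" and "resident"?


Comparing character by character (same length = 8):
  Pos 0: 'r' vs 'r' =
  Pos 1: 'e' vs 'e' =
  Pos 2: 'g' vs 's' !=
  Pos 3: 'i' vs 'i' =
  Pos 4: 'o' vs 'd' !=
  Pos 5: 'n' vs 'e' !=
  Pos 6: 'a' vs 'n' !=
  Pos 7: 'l' vs 't' !=
Hamming distance = 5


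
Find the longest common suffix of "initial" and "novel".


Word 1: "initial"
Word 2: "novel"
Comparing from end:
  Pos -1: 'l' == 'l'
  Pos -2: 'a' != 'e' (stop)
LCS = "l" (length 1)


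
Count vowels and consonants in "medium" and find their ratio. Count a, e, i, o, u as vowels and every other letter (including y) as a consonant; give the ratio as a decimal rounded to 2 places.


Word: "medium"
Vowels (a,e,i,o,u): 3
Consonants: 3
Ratio = 3/3
= 1.00


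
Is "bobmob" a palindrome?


Word: "bobmob"
Reversed: "bombob"
Forward == Backward? bobmob != bombob
Palindrome = No


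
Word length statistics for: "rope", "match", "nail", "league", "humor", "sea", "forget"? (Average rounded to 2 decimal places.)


Lengths: "rope"=4, "match"=5, "nail"=4, "league"=6, "humor"=5, "sea"=3, "forget"=6
Sum = 33, Count = 7
Average = 33/7 = 4.71
= avg=4.71, min=3, max=6


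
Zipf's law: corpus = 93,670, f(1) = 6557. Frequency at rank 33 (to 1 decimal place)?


Zipf's law: f(r) = f(1) / r
f(1) = 6557
f(33) = 6557 / 33
= 198.7 occurrences


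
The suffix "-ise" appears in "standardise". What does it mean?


Suffix: -ise
As in: standardise -> standard + -ise
Meaning = to make


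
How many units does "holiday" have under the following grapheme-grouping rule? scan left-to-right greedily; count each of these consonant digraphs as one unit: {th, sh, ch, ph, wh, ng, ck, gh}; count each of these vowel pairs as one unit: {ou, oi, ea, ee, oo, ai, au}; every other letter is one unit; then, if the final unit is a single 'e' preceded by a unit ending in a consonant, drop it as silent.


Word: "holiday" (7 letters)
Left-to-right scan:
  1. 'h' (letter)
  2. 'o' (letter)
  3. 'l' (letter)
  4. 'i' (letter)
  5. 'd' (letter)
  6. 'a' (letter)
  7. 'y' (letter)
Units from scan: 7
Sound units = 7 units


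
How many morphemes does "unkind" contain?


Word: "unkind"
Morphemes: un- | kind
Each morpheme carries meaning
= 2 morphemes


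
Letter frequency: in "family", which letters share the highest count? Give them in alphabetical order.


Word: "family"
Letter counts:
  'a': 1
  'f': 1
  'i': 1
  'l': 1
  'm': 1
  'y': 1
Maximum count = 1
Most frequent = 'a', 'f', 'i', 'l', 'm', 'y' (1 time each)


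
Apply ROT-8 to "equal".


Word: "equal"
Shift: 8
Each letter → (letter + shift) mod 26:
  'e' (4) + 8 = 12 → 'm'
  'q' (16) + 8 = 24 → 'y'
  'u' (20) + 8 = 2 → 'c'
  'a' (0) + 8 = 8 → 'i'
  'l' (11) + 8 = 19 → 't'
Result = "mycit"


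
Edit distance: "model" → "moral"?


Word 1: "model" (length 5)
Word 2: "moral" (length 5)
One optimal edit sequence (insert/delete/substitute each cost 1):
  1. keep 'm'
  2. keep 'o'
  3. substitute 'd' -> 'r'  (+1)
  4. substitute 'e' -> 'a'  (+1)
  5. keep 'l'
Total edit operations: 2
Edit distance = 2


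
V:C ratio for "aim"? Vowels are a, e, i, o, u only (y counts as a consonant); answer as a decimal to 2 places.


Word: "aim"
Vowels (a,e,i,o,u): 2
Consonants: 1
Ratio = 2/1
= 2.00


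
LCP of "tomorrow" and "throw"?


Word 1: "tomorrow"
Word 2: "throw"
Comparing from start:
  Pos 0: 't' == 't'
  Pos 1: 'o' != 'h' (stop)
LCP = "t" (length 1)


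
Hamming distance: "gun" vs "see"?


Comparing character by character (same length = 3):
  Pos 0: 'g' vs 's' !=
  Pos 1: 'u' vs 'e' !=
  Pos 2: 'n' vs 'e' !=
Hamming distance = 3


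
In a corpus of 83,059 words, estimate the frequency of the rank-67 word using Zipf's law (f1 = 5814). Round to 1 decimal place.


Zipf's law: f(r) = f(1) / r
f(1) = 5814
f(67) = 5814 / 67
= 86.8 occurrences


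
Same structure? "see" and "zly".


Pattern of "see": [0, 1, 1]
Pattern of "zly": [0, 1, 2]
Patterns do not match
Same pattern = No


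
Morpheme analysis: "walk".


Word: "walk"
Morphemes: walk
Each morpheme carries meaning
= 1 morpheme


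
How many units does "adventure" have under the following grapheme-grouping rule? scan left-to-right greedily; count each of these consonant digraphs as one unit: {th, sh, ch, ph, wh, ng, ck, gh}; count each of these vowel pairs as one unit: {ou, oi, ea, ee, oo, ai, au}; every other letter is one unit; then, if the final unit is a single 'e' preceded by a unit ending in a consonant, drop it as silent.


Word: "adventure" (9 letters)
Left-to-right scan:
  [1] 'a' (letter)
  [2] 'd' (letter)
  [3] 'v' (letter)
  [4] 'e' (letter)
  [5] 'n' (letter)
  [6] 't' (letter)
  [7] 'u' (letter)
  [8] 'r' (letter)
  [9] 'e' (letter)
Units from scan: 9
Final unit is 'e' after a consonant -> drop as silent (-1)
Sound units = 8 units


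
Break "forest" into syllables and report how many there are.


Word: "forest"
Syllable breakdown: for | est
Counting: 2 parts
= 2 syllables


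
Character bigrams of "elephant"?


Word: "elephant" (length 8)
Number of bigrams = 8 - 2 + 1 = 7
  Position 0: "el"
  Position 1: "le"
  Position 2: "ep"
  Position 3: "ph"
  Position 4: "ha"
  Position 5: "an"
  Position 6: "nt"
Bigrams = "el", "le", "ep", "ph", "ha", "an", "nt"


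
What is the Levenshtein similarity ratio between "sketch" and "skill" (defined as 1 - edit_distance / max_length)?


Word 1: "sketch" (length 6)
Word 2: "skill" (length 5)
One optimal edit sequence:
  1. keep 's'
  2. keep 'k'
  3. delete 'e'  (+1)
  4. substitute 't' -> 'i'  (+1)
  5. substitute 'c' -> 'l'  (+1)
  6. substitute 'h' -> 'l'  (+1)
Edit distance = 4
Max length = max(6, 5) = 6
Similarity = 1 - 4/6
= 0.3333


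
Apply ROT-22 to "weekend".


Word: "weekend"
Shift: 22
Each letter → (letter + shift) mod 26:
  'w' (22) + 22 = 18 → 's'
  'e' (4) + 22 = 0 → 'a'
  'e' (4) + 22 = 0 → 'a'
  'k' (10) + 22 = 6 → 'g'
  'e' (4) + 22 = 0 → 'a'
  'n' (13) + 22 = 9 → 'j'
  'd' (3) + 22 = 25 → 'z'
Result = "saagajz"


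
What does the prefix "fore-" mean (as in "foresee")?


Prefix: fore-
Example: foresee = fore- + see
Meaning = before


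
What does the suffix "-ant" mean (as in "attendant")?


Suffix: -ant
As in: attendant -> attend + -ant
Meaning = one who / that which


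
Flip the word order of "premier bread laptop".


Original: "premier bread laptop"
Words (1..n): premier | bread | laptop
Reversed (n..1): laptop | bread | premier
Result = "laptop bread premier"


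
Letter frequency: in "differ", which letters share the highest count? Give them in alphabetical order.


Word: "differ"
Letter counts:
  'd': 1
  'e': 1
  'f': 2
  'i': 1
  'r': 1
Maximum count = 2
Most frequent = 'f' (2 times each)


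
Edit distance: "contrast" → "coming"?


Word 1: "contrast" (length 8)
Word 2: "coming" (length 6)
One optimal edit sequence (insert/delete/substitute each cost 1):
  1. keep 'c'
  2. keep 'o'
  3. delete 'n'  (+1)
  4. delete 't'  (+1)
  5. substitute 'r' -> 'm'  (+1)
  6. substitute 'a' -> 'i'  (+1)
  7. substitute 's' -> 'n'  (+1)
  8. substitute 't' -> 'g'  (+1)
Total edit operations: 6
Edit distance = 6


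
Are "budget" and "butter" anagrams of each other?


Word 1: "budget" → sorted: bdegtu
Word 2: "butter" → sorted: berttu
Same letters? bdegtu != berttu
Anagram = No


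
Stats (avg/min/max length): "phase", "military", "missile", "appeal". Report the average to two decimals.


Lengths: "phase"=5, "military"=8, "missile"=7, "appeal"=6
Sum = 26, Count = 4
Average = 26/4 = 6.50
= avg=6.50, min=5, max=8


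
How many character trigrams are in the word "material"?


Word: "material" (length 8)
Number of 3-grams = length - 3 + 1 = 8 - 3 + 1
= 6


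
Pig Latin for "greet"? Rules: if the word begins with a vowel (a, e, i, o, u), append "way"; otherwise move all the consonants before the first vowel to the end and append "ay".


Word: "greet"
Starts with consonant(s) → move to end, add 'ay'
Consonant cluster: "gr"
Pig Latin = "eetgray"


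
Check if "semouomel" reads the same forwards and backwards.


Word: "semouomel"
Reversed: "lemouomes"
Forward == Backward? semouomel != lemouomes
Palindrome = No


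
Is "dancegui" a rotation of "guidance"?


Word: "guidance", Candidate: "dancegui"
Method: check if candidate is substring of word+word
"guidanceguidance" contains "dancegui"? Yes
Is rotation = Yes


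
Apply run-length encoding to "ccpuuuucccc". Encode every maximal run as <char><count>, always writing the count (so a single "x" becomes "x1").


String: "ccpuuuucccc"
Scanning for consecutive runs:
  'c' x 2
  'p' x 1
  'u' x 4
  'c' x 4
RLE = "c2p1u4c4"


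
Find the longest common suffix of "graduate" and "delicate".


Word 1: "graduate"
Word 2: "delicate"
Comparing from end:
  Pos -1: 'e' == 'e'
  Pos -2: 't' == 't'
  Pos -3: 'a' == 'a'
  Pos -4: 'u' != 'c' (stop)
LCS = "ate" (length 3)


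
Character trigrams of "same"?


Word: "same" (length 4)
Number of trigrams = 4 - 3 + 1 = 2
  Position 0: "sam"
  Position 1: "ame"
Trigrams = "sam", "ame"


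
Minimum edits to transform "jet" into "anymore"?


Word 1: "jet" (length 3)
Word 2: "anymore" (length 7)
One optimal edit sequence (insert/delete/substitute each cost 1):
  1. insert 'a'  (+1)
  2. insert 'n'  (+1)
  3. insert 'y'  (+1)
  4. insert 'm'  (+1)
  5. substitute 'j' -> 'o'  (+1)
  6. substitute 'e' -> 'r'  (+1)
  7. substitute 't' -> 'e'  (+1)
Total edit operations: 7
Edit distance = 7


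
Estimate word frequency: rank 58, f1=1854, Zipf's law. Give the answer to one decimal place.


Zipf's law: f(r) = f(1) / r
f(1) = 1854
f(58) = 1854 / 58
= 32.0 occurrences


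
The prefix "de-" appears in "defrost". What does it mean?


Prefix: de-
As in: defrost -> de- + frost
Meaning = remove / reverse


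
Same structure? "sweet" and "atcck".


Pattern of "sweet": [0, 1, 2, 2, 3]
Pattern of "atcck": [0, 1, 2, 2, 3]
Patterns match
Same pattern = Yes


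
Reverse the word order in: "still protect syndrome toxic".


Original: "still protect syndrome toxic"
Words (1..n): still | protect | syndrome | toxic
Reversed (n..1): toxic | syndrome | protect | still
Result = "toxic syndrome protect still"


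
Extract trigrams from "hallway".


Word: "hallway" (length 7)
Number of trigrams = 7 - 3 + 1 = 5
  Position 0: "hal"
  Position 1: "all"
  Position 2: "llw"
  Position 3: "lwa"
  Position 4: "way"
Trigrams = "hal", "all", "llw", "lwa", "way"


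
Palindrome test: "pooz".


Word: "pooz"
Reversed: "zoop"
Forward == Backward? pooz != zoop
Palindrome = No


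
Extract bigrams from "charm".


Word: "charm" (length 5)
Number of bigrams = 5 - 2 + 1 = 4
  Position 0: "ch"
  Position 1: "ha"
  Position 2: "ar"
  Position 3: "rm"
Bigrams = "ch", "ha", "ar", "rm"


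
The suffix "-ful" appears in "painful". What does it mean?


Suffix: -ful
As in: painful -> pain + -ful
Meaning = full of


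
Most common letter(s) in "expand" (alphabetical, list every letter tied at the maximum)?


Word: "expand"
Letter counts:
  'a': 1
  'd': 1
  'e': 1
  'n': 1
  'p': 1
  'x': 1
Maximum count = 1
Most frequent = 'a', 'd', 'e', 'n', 'p', 'x' (1 time each)


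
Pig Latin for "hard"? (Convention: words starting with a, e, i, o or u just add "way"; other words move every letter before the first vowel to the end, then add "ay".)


Word: "hard"
Starts with consonant(s) → move to end, add 'ay'
Consonant cluster: "h"
Pig Latin = "ardhay"


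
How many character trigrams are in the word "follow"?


Word: "follow" (length 6)
Number of 3-grams = length - 3 + 1 = 6 - 3 + 1
= 4


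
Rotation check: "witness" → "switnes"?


Word: "witness", Candidate: "switnes"
Method: check if candidate is substring of word+word
"witnesswitness" contains "switnes"? Yes
Is rotation = Yes


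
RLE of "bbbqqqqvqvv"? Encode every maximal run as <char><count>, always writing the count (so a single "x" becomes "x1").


String: "bbbqqqqvqvv"
Scanning for consecutive runs:
  'b' x 3
  'q' x 4
  'v' x 1
  'q' x 1
  'v' x 2
RLE = "b3q4v1q1v2"


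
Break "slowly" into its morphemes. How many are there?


Word: "slowly"
Morphemes: slow / -ly
Each morpheme carries meaning
= 2 morphemes


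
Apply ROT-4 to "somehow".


Word: "somehow"
Shift: 4
Each letter → (letter + shift) mod 26:
  's' (18) + 4 = 22 → 'w'
  'o' (14) + 4 = 18 → 's'
  'm' (12) + 4 = 16 → 'q'
  'e' (4) + 4 = 8 → 'i'
  'h' (7) + 4 = 11 → 'l'
  'o' (14) + 4 = 18 → 's'
  'w' (22) + 4 = 0 → 'a'
Result = "wsqilsa"


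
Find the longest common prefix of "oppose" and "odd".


Word 1: "oppose"
Word 2: "odd"
Comparing from start:
  Pos 0: 'o' == 'o'
  Pos 1: 'p' != 'd' (stop)
LCP = "o" (length 1)


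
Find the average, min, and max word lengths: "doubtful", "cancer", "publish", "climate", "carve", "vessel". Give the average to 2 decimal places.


Lengths: "doubtful"=8, "cancer"=6, "publish"=7, "climate"=7, "carve"=5, "vessel"=6
Sum = 39, Count = 6
Average = 39/6 = 6.50
= avg=6.50, min=5, max=8


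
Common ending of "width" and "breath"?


Word 1: "width"
Word 2: "breath"
Comparing from end:
  Pos -1: 'h' == 'h'
  Pos -2: 't' == 't'
  Pos -3: 'd' != 'a' (stop)
LCS = "th" (length 2)


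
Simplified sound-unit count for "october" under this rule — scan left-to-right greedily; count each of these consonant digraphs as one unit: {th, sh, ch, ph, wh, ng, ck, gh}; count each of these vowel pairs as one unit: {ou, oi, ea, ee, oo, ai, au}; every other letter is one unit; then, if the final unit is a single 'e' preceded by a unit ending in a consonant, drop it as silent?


Word: "october" (7 letters)
Left-to-right scan:
  (1) 'o' (letter)
  (2) 'c' (letter)
  (3) 't' (letter)
  (4) 'o' (letter)
  (5) 'b' (letter)
  (6) 'e' (letter)
  (7) 'r' (letter)
Units from scan: 7
Sound units = 7 units


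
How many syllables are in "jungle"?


Word: "jungle"
Syllable breakdown: jun / gle
Counting: 2 parts
= 2 syllables


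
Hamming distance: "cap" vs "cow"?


Comparing character by character (same length = 3):
  Pos 0: 'c' vs 'c' =
  Pos 1: 'a' vs 'o' !=
  Pos 2: 'p' vs 'w' !=
Hamming distance = 2


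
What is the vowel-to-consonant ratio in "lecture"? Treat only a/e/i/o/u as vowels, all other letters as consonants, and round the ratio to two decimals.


Word: "lecture"
Vowels (a,e,i,o,u): 3
Consonants: 4
Ratio = 3/4
= 0.75


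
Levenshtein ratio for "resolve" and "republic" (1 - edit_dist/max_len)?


Word 1: "resolve" (length 7)
Word 2: "republic" (length 8)
One optimal edit sequence:
  1. keep 'r'
  2. keep 'e'
  3. insert 'p'  (+1)
  4. substitute 's' -> 'u'  (+1)
  5. substitute 'o' -> 'b'  (+1)
  6. keep 'l'
  7. substitute 'v' -> 'i'  (+1)
  8. substitute 'e' -> 'c'  (+1)
Edit distance = 5
Max length = max(7, 8) = 8
Similarity = 1 - 5/8
= 0.3750


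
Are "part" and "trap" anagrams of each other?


Word 1: "part" → sorted: aprt
Word 2: "trap" → sorted: aprt
Same letters? aprt == aprt
Anagram = Yes
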